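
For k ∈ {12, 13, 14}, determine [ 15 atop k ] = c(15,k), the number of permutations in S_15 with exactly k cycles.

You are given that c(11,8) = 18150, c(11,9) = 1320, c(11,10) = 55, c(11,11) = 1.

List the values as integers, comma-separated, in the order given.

@12  (12,9):1320·11+18150→32670, (12,10):55·11+1320→1925, (12,11):1·11+55→66, (12,12):0·11+1→1
@13  (13,10):1925·12+32670→55770, (13,11):66·12+1925→2717, (13,12):1·12+66→78, (13,13):0·12+1→1
@14  (14,11):2717·13+55770→91091, (14,12):78·13+2717→3731, (14,13):1·13+78→91, (14,14):0·13+1→1
@15  (15,12):3731·14+91091→143325, (15,13):91·14+3731→5005, (15,14):1·14+91→105
Read c(15,12) = 143325, c(15,13) = 5005, c(15,14) = 105.

143325, 5005, 105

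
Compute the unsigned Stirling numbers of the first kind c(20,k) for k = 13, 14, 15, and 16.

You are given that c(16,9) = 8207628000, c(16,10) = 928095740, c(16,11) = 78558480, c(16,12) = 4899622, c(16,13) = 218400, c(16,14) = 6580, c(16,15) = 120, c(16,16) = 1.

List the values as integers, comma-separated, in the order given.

@17  (17,10):928095740·16+8207628000→23057159840, (17,11):78558480·16+928095740→2185031420, (17,12):4899622·16+78558480→156952432, (17,13):218400·16+4899622→8394022, (17,14):6580·16+218400→323680, (17,15):120·16+6580→8500, (17,16):1·16+120→136
@18  (18,11):2185031420·17+23057159840→60202693980, (18,12):156952432·17+2185031420→4853222764, (18,13):8394022·17+156952432→299650806, (18,14):323680·17+8394022→13896582, (18,15):8500·17+323680→468180, (18,16):136·17+8500→10812
@19  (19,12):4853222764·18+60202693980→147560703732, (19,13):299650806·18+4853222764→10246937272, (19,14):13896582·18+299650806→549789282, (19,15):468180·18+13896582→22323822, (19,16):10812·18+468180→662796
@20  (20,13):10246937272·19+147560703732→342252511900, (20,14):549789282·19+10246937272→20692933630, (20,15):22323822·19+549789282→973941900, (20,16):662796·19+22323822→34916946
Read c(20,13) = 342252511900, c(20,14) = 20692933630, c(20,15) = 973941900, c(20,16) = 34916946.

342252511900, 20692933630, 973941900, 34916946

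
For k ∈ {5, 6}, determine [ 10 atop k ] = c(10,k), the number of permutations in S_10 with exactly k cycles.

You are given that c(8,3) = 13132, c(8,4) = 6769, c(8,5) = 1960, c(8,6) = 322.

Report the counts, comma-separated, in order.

269325, 63273

i=9: T(9,4)=13132+8·6769=67284 | T(9,5)=6769+8·1960=22449 | T(9,6)=1960+8·322=4536
i=10: T(10,5)=67284+9·22449=269325 | T(10,6)=22449+9·4536=63273
Read c(10,5) = 269325, c(10,6) = 63273.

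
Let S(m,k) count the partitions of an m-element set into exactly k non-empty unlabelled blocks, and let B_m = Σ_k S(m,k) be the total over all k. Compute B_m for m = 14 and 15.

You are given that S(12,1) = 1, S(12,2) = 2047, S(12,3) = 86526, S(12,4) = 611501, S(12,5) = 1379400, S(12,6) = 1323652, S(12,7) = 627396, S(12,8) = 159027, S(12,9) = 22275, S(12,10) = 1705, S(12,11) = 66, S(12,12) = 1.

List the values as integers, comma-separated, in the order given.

i=13: T(13,1)=0+1·1=1 | T(13,2)=1+2·2047=4095 | T(13,3)=2047+3·86526=261625 | T(13,4)=86526+4·611501=2532530 | T(13,5)=611501+5·1379400=7508501 | T(13,6)=1379400+6·1323652=9321312 | T(13,7)=1323652+7·627396=5715424 | T(13,8)=627396+8·159027=1899612 | T(13,9)=159027+9·22275=359502 | T(13,10)=22275+10·1705=39325 | T(13,11)=1705+11·66=2431 | T(13,12)=66+12·1=78 | T(13,13)=1+13·0=1
i=14: T(14,1)=0+1·1=1 | T(14,2)=1+2·4095=8191 | T(14,3)=4095+3·261625=788970 | T(14,4)=261625+4·2532530=10391745 | T(14,5)=2532530+5·7508501=40075035 | T(14,6)=7508501+6·9321312=63436373 | T(14,7)=9321312+7·5715424=49329280 | T(14,8)=5715424+8·1899612=20912320 | T(14,9)=1899612+9·359502=5135130 | T(14,10)=359502+10·39325=752752 | T(14,11)=39325+11·2431=66066 | T(14,12)=2431+12·78=3367 | T(14,13)=78+13·1=91 | T(14,14)=1+14·0=1
i=15: T(15,1)=0+1·1=1 | T(15,2)=1+2·8191=16383 | T(15,3)=8191+3·788970=2375101 | T(15,4)=788970+4·10391745=42355950 | T(15,5)=10391745+5·40075035=210766920 | T(15,6)=40075035+6·63436373=420693273 | T(15,7)=63436373+7·49329280=408741333 | T(15,8)=49329280+8·20912320=216627840 | T(15,9)=20912320+9·5135130=67128490 | T(15,10)=5135130+10·752752=12662650 | T(15,11)=752752+11·66066=1479478 | T(15,12)=66066+12·3367=106470 | T(15,13)=3367+13·91=4550 | T(15,14)=91+14·1=105 | T(15,15)=1+15·0=1
B_14 = ΣS(14,k) = 1+8191+788970+10391745+40075035+63436373+49329280+20912320+5135130+752752+66066+3367+91+1 = 190899322
B_15 = ΣS(15,k) = 1+16383+2375101+42355950+210766920+420693273+408741333+216627840+67128490+12662650+1479478+106470+4550+105+1 = 1382958545

190899322, 1382958545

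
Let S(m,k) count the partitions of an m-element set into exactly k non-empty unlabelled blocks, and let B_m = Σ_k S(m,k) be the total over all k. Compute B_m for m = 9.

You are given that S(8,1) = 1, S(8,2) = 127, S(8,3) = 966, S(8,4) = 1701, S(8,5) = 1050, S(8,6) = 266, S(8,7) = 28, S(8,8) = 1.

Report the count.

row 9: T[9][1]=1·1+0=1  T[9][2]=2·127+1=255  T[9][3]=3·966+127=3025  T[9][4]=4·1701+966=7770  T[9][5]=5·1050+1701=6951  T[9][6]=6·266+1050=2646  T[9][7]=7·28+266=462  T[9][8]=8·1+28=36  T[9][9]=9·0+1=1
B_9 = ΣS(9,k) = 1+255+3025+7770+6951+2646+462+36+1 = 21147

21147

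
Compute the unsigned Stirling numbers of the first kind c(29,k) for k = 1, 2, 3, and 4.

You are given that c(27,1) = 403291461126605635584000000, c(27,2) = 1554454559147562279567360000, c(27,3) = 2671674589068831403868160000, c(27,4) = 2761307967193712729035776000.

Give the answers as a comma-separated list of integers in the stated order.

r28: T_28,1=27×403291461126605635584000000+0=10888869450418352160768000000; T_28,2=27×1554454559147562279567360000+403291461126605635584000000=42373564558110787183902720000; T_28,3=27×2671674589068831403868160000+1554454559147562279567360000=73689668464006010184007680000; T_28,4=27×2761307967193712729035776000+2671674589068831403868160000=77226989703299075087834112000
r29: T_29,1=28×10888869450418352160768000000+0=304888344611713860501504000000; T_29,2=28×42373564558110787183902720000+10888869450418352160768000000=1197348677077520393310044160000; T_29,3=28×73689668464006010184007680000+42373564558110787183902720000=2105684281550279072336117760000; T_29,4=28×77226989703299075087834112000+73689668464006010184007680000=2236045380156380112643362816000
Read c(29,1) = 304888344611713860501504000000, c(29,2) = 1197348677077520393310044160000, c(29,3) = 2105684281550279072336117760000, c(29,4) = 2236045380156380112643362816000.

304888344611713860501504000000, 1197348677077520393310044160000, 2105684281550279072336117760000, 2236045380156380112643362816000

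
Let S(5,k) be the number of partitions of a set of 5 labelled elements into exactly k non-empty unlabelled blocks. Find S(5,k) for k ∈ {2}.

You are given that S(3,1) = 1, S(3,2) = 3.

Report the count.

15

[4] T[4,1]:1*1+0=1 · T[4,2]:2*3+1=7
[5] T[5,2]:2*7+1=15
Read S(5,2) = 15.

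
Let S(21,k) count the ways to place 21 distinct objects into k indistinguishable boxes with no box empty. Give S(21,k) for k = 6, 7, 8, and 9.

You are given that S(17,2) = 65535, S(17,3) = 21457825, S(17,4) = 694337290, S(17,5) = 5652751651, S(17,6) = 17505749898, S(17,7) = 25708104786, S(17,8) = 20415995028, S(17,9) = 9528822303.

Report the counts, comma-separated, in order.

row 18: T[18][3]=3·21457825+65535=64439010  T[18][4]=4·694337290+21457825=2798806985  T[18][5]=5·5652751651+694337290=28958095545  T[18][6]=6·17505749898+5652751651=110687251039  T[18][7]=7·25708104786+17505749898=197462483400  T[18][8]=8·20415995028+25708104786=189036065010  T[18][9]=9·9528822303+20415995028=106175395755
row 19: T[19][4]=4·2798806985+64439010=11259666950  T[19][5]=5·28958095545+2798806985=147589284710  T[19][6]=6·110687251039+28958095545=693081601779  T[19][7]=7·197462483400+110687251039=1492924634839  T[19][8]=8·189036065010+197462483400=1709751003480  T[19][9]=9·106175395755+189036065010=1144614626805
row 20: T[20][5]=5·147589284710+11259666950=749206090500  T[20][6]=6·693081601779+147589284710=4306078895384  T[20][7]=7·1492924634839+693081601779=11143554045652  T[20][8]=8·1709751003480+1492924634839=15170932662679  T[20][9]=9·1144614626805+1709751003480=12011282644725
row 21: T[21][6]=6·4306078895384+749206090500=26585679462804  T[21][7]=7·11143554045652+4306078895384=82310957214948  T[21][8]=8·15170932662679+11143554045652=132511015347084  T[21][9]=9·12011282644725+15170932662679=123272476465204
Read S(21,6) = 26585679462804, S(21,7) = 82310957214948, S(21,8) = 132511015347084, S(21,9) = 123272476465204.

26585679462804, 82310957214948, 132511015347084, 123272476465204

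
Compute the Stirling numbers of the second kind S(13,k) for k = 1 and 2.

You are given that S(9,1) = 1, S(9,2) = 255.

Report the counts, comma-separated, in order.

[10] T[10,1]:1*1+0=1 · T[10,2]:2*255+1=511
[11] T[11,1]:1*1+0=1 · T[11,2]:2*511+1=1023
[12] T[12,1]:1*1+0=1 · T[12,2]:2*1023+1=2047
[13] T[13,1]:1*1+0=1 · T[13,2]:2*2047+1=4095
Read S(13,1) = 1, S(13,2) = 4095.

1, 4095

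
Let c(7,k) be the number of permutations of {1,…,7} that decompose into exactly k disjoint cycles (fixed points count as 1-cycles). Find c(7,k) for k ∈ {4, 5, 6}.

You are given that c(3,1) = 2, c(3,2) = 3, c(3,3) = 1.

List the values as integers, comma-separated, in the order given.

735, 175, 21

i=4: T(4,1)=0+3·2=6 | T(4,2)=2+3·3=11 | T(4,3)=3+3·1=6 | T(4,4)=1+3·0=1
i=5: T(5,2)=6+4·11=50 | T(5,3)=11+4·6=35 | T(5,4)=6+4·1=10 | T(5,5)=1+4·0=1
i=6: T(6,3)=50+5·35=225 | T(6,4)=35+5·10=85 | T(6,5)=10+5·1=15 | T(6,6)=1+5·0=1
i=7: T(7,4)=225+6·85=735 | T(7,5)=85+6·15=175 | T(7,6)=15+6·1=21
Read c(7,4) = 735, c(7,5) = 175, c(7,6) = 21.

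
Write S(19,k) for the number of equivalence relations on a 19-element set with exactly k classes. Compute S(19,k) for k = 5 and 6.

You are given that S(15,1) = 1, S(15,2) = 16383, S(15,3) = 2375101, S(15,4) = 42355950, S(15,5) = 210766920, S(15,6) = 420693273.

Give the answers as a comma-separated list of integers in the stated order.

147589284710, 693081601779

[16] T[16,2]:2*16383+1=32767 · T[16,3]:3*2375101+16383=7141686 · T[16,4]:4*42355950+2375101=171798901 · T[16,5]:5*210766920+42355950=1096190550 · T[16,6]:6*420693273+210766920=2734926558
[17] T[17,3]:3*7141686+32767=21457825 · T[17,4]:4*171798901+7141686=694337290 · T[17,5]:5*1096190550+171798901=5652751651 · T[17,6]:6*2734926558+1096190550=17505749898
[18] T[18,4]:4*694337290+21457825=2798806985 · T[18,5]:5*5652751651+694337290=28958095545 · T[18,6]:6*17505749898+5652751651=110687251039
[19] T[19,5]:5*28958095545+2798806985=147589284710 · T[19,6]:6*110687251039+28958095545=693081601779
Read S(19,5) = 147589284710, S(19,6) = 693081601779.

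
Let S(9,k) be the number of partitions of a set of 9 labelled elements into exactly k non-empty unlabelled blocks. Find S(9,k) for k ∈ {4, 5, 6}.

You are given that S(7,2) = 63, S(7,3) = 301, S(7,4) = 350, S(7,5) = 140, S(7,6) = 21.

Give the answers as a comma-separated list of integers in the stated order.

i=8: T(8,3)=63+3·301=966 | T(8,4)=301+4·350=1701 | T(8,5)=350+5·140=1050 | T(8,6)=140+6·21=266
i=9: T(9,4)=966+4·1701=7770 | T(9,5)=1701+5·1050=6951 | T(9,6)=1050+6·266=2646
Read S(9,4) = 7770, S(9,5) = 6951, S(9,6) = 2646.

7770, 6951, 2646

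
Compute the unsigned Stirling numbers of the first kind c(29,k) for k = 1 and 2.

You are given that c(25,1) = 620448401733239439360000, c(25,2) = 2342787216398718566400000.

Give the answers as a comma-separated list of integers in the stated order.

r26: T_26,1=25×620448401733239439360000+0=15511210043330985984000000; T_26,2=25×2342787216398718566400000+620448401733239439360000=59190128811701203599360000
r27: T_27,1=26×15511210043330985984000000+0=403291461126605635584000000; T_27,2=26×59190128811701203599360000+15511210043330985984000000=1554454559147562279567360000
r28: T_28,1=27×403291461126605635584000000+0=10888869450418352160768000000; T_28,2=27×1554454559147562279567360000+403291461126605635584000000=42373564558110787183902720000
r29: T_29,1=28×10888869450418352160768000000+0=304888344611713860501504000000; T_29,2=28×42373564558110787183902720000+10888869450418352160768000000=1197348677077520393310044160000
Read c(29,1) = 304888344611713860501504000000, c(29,2) = 1197348677077520393310044160000.

304888344611713860501504000000, 1197348677077520393310044160000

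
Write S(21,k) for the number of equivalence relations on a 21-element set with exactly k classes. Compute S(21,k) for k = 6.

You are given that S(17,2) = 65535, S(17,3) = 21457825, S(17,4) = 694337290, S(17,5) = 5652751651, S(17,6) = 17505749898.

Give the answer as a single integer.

26585679462804

r18: T_18,3=3×21457825+65535=64439010; T_18,4=4×694337290+21457825=2798806985; T_18,5=5×5652751651+694337290=28958095545; T_18,6=6×17505749898+5652751651=110687251039
r19: T_19,4=4×2798806985+64439010=11259666950; T_19,5=5×28958095545+2798806985=147589284710; T_19,6=6×110687251039+28958095545=693081601779
r20: T_20,5=5×147589284710+11259666950=749206090500; T_20,6=6×693081601779+147589284710=4306078895384
r21: T_21,6=6×4306078895384+749206090500=26585679462804
Read S(21,6) = 26585679462804.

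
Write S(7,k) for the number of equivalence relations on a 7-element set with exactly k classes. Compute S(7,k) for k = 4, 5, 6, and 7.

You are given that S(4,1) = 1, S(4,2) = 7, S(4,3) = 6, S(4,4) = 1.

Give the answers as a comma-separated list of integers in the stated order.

@5  (5,2):7·2+1→15, (5,3):6·3+7→25, (5,4):1·4+6→10, (5,5):0·5+1→1
@6  (6,3):25·3+15→90, (6,4):10·4+25→65, (6,5):1·5+10→15, (6,6):0·6+1→1
@7  (7,4):65·4+90→350, (7,5):15·5+65→140, (7,6):1·6+15→21, (7,7):0·7+1→1
Read S(7,4) = 350, S(7,5) = 140, S(7,6) = 21, S(7,7) = 1.

350, 140, 21, 1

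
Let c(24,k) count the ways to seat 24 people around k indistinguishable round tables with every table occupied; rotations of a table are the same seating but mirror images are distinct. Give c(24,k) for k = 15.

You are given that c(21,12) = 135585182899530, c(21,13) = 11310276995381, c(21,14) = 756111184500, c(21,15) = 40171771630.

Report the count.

@22  (22,13):11310276995381·21+135585182899530→373100999802531, (22,14):756111184500·21+11310276995381→27188611869881, (22,15):40171771630·21+756111184500→1599718388730
@23  (23,14):27188611869881·22+373100999802531→971250460939913, (23,15):1599718388730·22+27188611869881→62382416421941
@24  (24,15):62382416421941·23+971250460939913→2406046038644556
Read c(24,15) = 2406046038644556.

2406046038644556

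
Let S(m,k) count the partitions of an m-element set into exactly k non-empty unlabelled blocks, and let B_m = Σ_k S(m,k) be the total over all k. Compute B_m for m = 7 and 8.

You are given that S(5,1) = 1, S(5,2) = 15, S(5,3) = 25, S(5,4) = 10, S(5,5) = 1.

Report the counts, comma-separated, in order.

i=6: T(6,1)=0+1·1=1 | T(6,2)=1+2·15=31 | T(6,3)=15+3·25=90 | T(6,4)=25+4·10=65 | T(6,5)=10+5·1=15 | T(6,6)=1+6·0=1
i=7: T(7,1)=0+1·1=1 | T(7,2)=1+2·31=63 | T(7,3)=31+3·90=301 | T(7,4)=90+4·65=350 | T(7,5)=65+5·15=140 | T(7,6)=15+6·1=21 | T(7,7)=1+7·0=1
i=8: T(8,1)=0+1·1=1 | T(8,2)=1+2·63=127 | T(8,3)=63+3·301=966 | T(8,4)=301+4·350=1701 | T(8,5)=350+5·140=1050 | T(8,6)=140+6·21=266 | T(8,7)=21+7·1=28 | T(8,8)=1+8·0=1
B_7 = ΣS(7,k) = 1+63+301+350+140+21+1 = 877
B_8 = ΣS(8,k) = 1+127+966+1701+1050+266+28+1 = 4140

877, 4140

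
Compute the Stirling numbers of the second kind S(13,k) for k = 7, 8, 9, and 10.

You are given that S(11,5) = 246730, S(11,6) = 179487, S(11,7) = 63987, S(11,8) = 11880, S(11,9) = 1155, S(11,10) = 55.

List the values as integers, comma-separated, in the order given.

5715424, 1899612, 359502, 39325

i=12: T(12,6)=246730+6·179487=1323652 | T(12,7)=179487+7·63987=627396 | T(12,8)=63987+8·11880=159027 | T(12,9)=11880+9·1155=22275 | T(12,10)=1155+10·55=1705
i=13: T(13,7)=1323652+7·627396=5715424 | T(13,8)=627396+8·159027=1899612 | T(13,9)=159027+9·22275=359502 | T(13,10)=22275+10·1705=39325
Read S(13,7) = 5715424, S(13,8) = 1899612, S(13,9) = 359502, S(13,10) = 39325.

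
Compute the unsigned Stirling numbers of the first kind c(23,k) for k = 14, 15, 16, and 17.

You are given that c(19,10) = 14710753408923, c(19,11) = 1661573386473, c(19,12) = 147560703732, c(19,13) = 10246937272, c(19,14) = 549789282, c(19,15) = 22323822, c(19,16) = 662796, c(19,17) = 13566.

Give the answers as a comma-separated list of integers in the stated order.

971250460939913, 62382416421941, 3256091103430, 136717357942

@20  (20,11):1661573386473·19+14710753408923→46280647751910, (20,12):147560703732·19+1661573386473→4465226757381, (20,13):10246937272·19+147560703732→342252511900, (20,14):549789282·19+10246937272→20692933630, (20,15):22323822·19+549789282→973941900, (20,16):662796·19+22323822→34916946, (20,17):13566·19+662796→920550
@21  (21,12):4465226757381·20+46280647751910→135585182899530, (21,13):342252511900·20+4465226757381→11310276995381, (21,14):20692933630·20+342252511900→756111184500, (21,15):973941900·20+20692933630→40171771630, (21,16):34916946·20+973941900→1672280820, (21,17):920550·20+34916946→53327946
@22  (22,13):11310276995381·21+135585182899530→373100999802531, (22,14):756111184500·21+11310276995381→27188611869881, (22,15):40171771630·21+756111184500→1599718388730, (22,16):1672280820·21+40171771630→75289668850, (22,17):53327946·21+1672280820→2792167686
@23  (23,14):27188611869881·22+373100999802531→971250460939913, (23,15):1599718388730·22+27188611869881→62382416421941, (23,16):75289668850·22+1599718388730→3256091103430, (23,17):2792167686·22+75289668850→136717357942
Read c(23,14) = 971250460939913, c(23,15) = 62382416421941, c(23,16) = 3256091103430, c(23,17) = 136717357942.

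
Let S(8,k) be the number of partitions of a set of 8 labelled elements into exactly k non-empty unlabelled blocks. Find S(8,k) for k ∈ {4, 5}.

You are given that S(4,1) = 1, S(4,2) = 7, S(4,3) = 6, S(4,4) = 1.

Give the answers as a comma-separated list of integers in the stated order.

1701, 1050

[5] T[5,1]:1*1+0=1 · T[5,2]:2*7+1=15 · T[5,3]:3*6+7=25 · T[5,4]:4*1+6=10 · T[5,5]:5*0+1=1
[6] T[6,2]:2*15+1=31 · T[6,3]:3*25+15=90 · T[6,4]:4*10+25=65 · T[6,5]:5*1+10=15
[7] T[7,3]:3*90+31=301 · T[7,4]:4*65+90=350 · T[7,5]:5*15+65=140
[8] T[8,4]:4*350+301=1701 · T[8,5]:5*140+350=1050
Read S(8,4) = 1701, S(8,5) = 1050.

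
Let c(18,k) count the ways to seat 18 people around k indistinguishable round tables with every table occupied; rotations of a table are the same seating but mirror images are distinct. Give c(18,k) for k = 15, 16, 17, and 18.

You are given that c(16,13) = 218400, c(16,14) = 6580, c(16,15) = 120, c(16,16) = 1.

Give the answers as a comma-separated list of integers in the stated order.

468180, 10812, 153, 1

[17] T[17,14]:16*6580+218400=323680 · T[17,15]:16*120+6580=8500 · T[17,16]:16*1+120=136 · T[17,17]:16*0+1=1
[18] T[18,15]:17*8500+323680=468180 · T[18,16]:17*136+8500=10812 · T[18,17]:17*1+136=153 · T[18,18]:17*0+1=1
Read c(18,15) = 468180, c(18,16) = 10812, c(18,17) = 153, c(18,18) = 1.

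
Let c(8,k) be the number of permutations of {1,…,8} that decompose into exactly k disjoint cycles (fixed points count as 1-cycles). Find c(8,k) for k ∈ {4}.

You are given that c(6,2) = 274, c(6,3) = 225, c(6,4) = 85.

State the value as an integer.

6769

r7: T_7,3=6×225+274=1624; T_7,4=6×85+225=735
r8: T_8,4=7×735+1624=6769
Read c(8,4) = 6769.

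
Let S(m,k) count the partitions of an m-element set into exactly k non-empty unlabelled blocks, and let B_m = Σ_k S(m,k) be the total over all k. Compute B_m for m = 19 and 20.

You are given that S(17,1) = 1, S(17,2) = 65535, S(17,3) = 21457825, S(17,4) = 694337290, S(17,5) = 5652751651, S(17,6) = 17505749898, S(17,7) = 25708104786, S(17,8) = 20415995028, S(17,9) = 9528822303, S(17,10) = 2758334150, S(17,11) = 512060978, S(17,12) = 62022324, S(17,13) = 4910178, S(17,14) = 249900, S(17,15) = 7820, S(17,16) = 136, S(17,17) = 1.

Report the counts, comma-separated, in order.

@18  (18,1):1·1+0→1, (18,2):65535·2+1→131071, (18,3):21457825·3+65535→64439010, (18,4):694337290·4+21457825→2798806985, (18,5):5652751651·5+694337290→28958095545, (18,6):17505749898·6+5652751651→110687251039, (18,7):25708104786·7+17505749898→197462483400, (18,8):20415995028·8+25708104786→189036065010, (18,9):9528822303·9+20415995028→106175395755, (18,10):2758334150·10+9528822303→37112163803, (18,11):512060978·11+2758334150→8391004908, (18,12):62022324·12+512060978→1256328866, (18,13):4910178·13+62022324→125854638, (18,14):249900·14+4910178→8408778, (18,15):7820·15+249900→367200, (18,16):136·16+7820→9996, (18,17):1·17+136→153, (18,18):0·18+1→1
@19  (19,1):1·1+0→1, (19,2):131071·2+1→262143, (19,3):64439010·3+131071→193448101, (19,4):2798806985·4+64439010→11259666950, (19,5):28958095545·5+2798806985→147589284710, (19,6):110687251039·6+28958095545→693081601779, (19,7):197462483400·7+110687251039→1492924634839, (19,8):189036065010·8+197462483400→1709751003480, (19,9):106175395755·9+189036065010→1144614626805, (19,10):37112163803·10+106175395755→477297033785, (19,11):8391004908·11+37112163803→129413217791, (19,12):1256328866·12+8391004908→23466951300, (19,13):125854638·13+1256328866→2892439160, (19,14):8408778·14+125854638→243577530, (19,15):367200·15+8408778→13916778, (19,16):9996·16+367200→527136, (19,17):153·17+9996→12597, (19,18):1·18+153→171, (19,19):0·19+1→1
@20  (20,1):1·1+0→1, (20,2):262143·2+1→524287, (20,3):193448101·3+262143→580606446, (20,4):11259666950·4+193448101→45232115901, (20,5):147589284710·5+11259666950→749206090500, (20,6):693081601779·6+147589284710→4306078895384, (20,7):1492924634839·7+693081601779→11143554045652, (20,8):1709751003480·8+1492924634839→15170932662679, (20,9):1144614626805·9+1709751003480→12011282644725, (20,10):477297033785·10+1144614626805→5917584964655, (20,11):129413217791·11+477297033785→1900842429486, (20,12):23466951300·12+129413217791→411016633391, (20,13):2892439160·13+23466951300→61068660380, (20,14):243577530·14+2892439160→6302524580, (20,15):13916778·15+243577530→452329200, (20,16):527136·16+13916778→22350954, (20,17):12597·17+527136→741285, (20,18):171·18+12597→15675, (20,19):1·19+171→190, (20,20):0·20+1→1
B_19 = ΣS(19,k) = 1+262143+193448101+11259666950+147589284710+693081601779+1492924634839+1709751003480+1144614626805+477297033785+129413217791+23466951300+2892439160+243577530+13916778+527136+12597+171+1 = 5832742205057
B_20 = ΣS(20,k) = 1+524287+580606446+45232115901+749206090500+4306078895384+11143554045652+15170932662679+12011282644725+5917584964655+1900842429486+411016633391+61068660380+6302524580+452329200+22350954+741285+15675+190+1 = 51724158235372

5832742205057, 51724158235372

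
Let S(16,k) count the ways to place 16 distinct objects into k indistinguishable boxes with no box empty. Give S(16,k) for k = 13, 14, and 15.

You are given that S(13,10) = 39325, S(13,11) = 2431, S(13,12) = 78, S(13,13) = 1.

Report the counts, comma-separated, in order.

[14] T[14,11]:11*2431+39325=66066 · T[14,12]:12*78+2431=3367 · T[14,13]:13*1+78=91 · T[14,14]:14*0+1=1
[15] T[15,12]:12*3367+66066=106470 · T[15,13]:13*91+3367=4550 · T[15,14]:14*1+91=105 · T[15,15]:15*0+1=1
[16] T[16,13]:13*4550+106470=165620 · T[16,14]:14*105+4550=6020 · T[16,15]:15*1+105=120
Read S(16,13) = 165620, S(16,14) = 6020, S(16,15) = 120.

165620, 6020, 120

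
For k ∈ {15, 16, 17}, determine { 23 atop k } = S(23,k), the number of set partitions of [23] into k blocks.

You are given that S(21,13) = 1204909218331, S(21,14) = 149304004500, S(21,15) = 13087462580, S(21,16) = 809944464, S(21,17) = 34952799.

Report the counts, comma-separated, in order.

8479404429331, 762361127264, 49916988803

@22  (22,14):149304004500·14+1204909218331→3295165281331, (22,15):13087462580·15+149304004500→345615943200, (22,16):809944464·16+13087462580→26046574004, (22,17):34952799·17+809944464→1404142047
@23  (23,15):345615943200·15+3295165281331→8479404429331, (23,16):26046574004·16+345615943200→762361127264, (23,17):1404142047·17+26046574004→49916988803
Read S(23,15) = 8479404429331, S(23,16) = 762361127264, S(23,17) = 49916988803.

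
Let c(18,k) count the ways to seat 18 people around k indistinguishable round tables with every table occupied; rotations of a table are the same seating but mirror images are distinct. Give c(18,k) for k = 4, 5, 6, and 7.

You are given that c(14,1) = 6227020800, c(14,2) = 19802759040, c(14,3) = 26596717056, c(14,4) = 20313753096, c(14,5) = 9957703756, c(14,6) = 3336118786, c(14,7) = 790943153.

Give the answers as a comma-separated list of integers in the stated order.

1583313975727488, 909299905844112, 369012649234384, 110228466184200

@15  (15,1):6227020800·14+0→87178291200, (15,2):19802759040·14+6227020800→283465647360, (15,3):26596717056·14+19802759040→392156797824, (15,4):20313753096·14+26596717056→310989260400, (15,5):9957703756·14+20313753096→159721605680, (15,6):3336118786·14+9957703756→56663366760, (15,7):790943153·14+3336118786→14409322928
@16  (16,2):283465647360·15+87178291200→4339163001600, (16,3):392156797824·15+283465647360→6165817614720, (16,4):310989260400·15+392156797824→5056995703824, (16,5):159721605680·15+310989260400→2706813345600, (16,6):56663366760·15+159721605680→1009672107080, (16,7):14409322928·15+56663366760→272803210680
@17  (17,3):6165817614720·16+4339163001600→102992244837120, (17,4):5056995703824·16+6165817614720→87077748875904, (17,5):2706813345600·16+5056995703824→48366009233424, (17,6):1009672107080·16+2706813345600→18861567058880, (17,7):272803210680·16+1009672107080→5374523477960
@18  (18,4):87077748875904·17+102992244837120→1583313975727488, (18,5):48366009233424·17+87077748875904→909299905844112, (18,6):18861567058880·17+48366009233424→369012649234384, (18,7):5374523477960·17+18861567058880→110228466184200
Read c(18,4) = 1583313975727488, c(18,5) = 909299905844112, c(18,6) = 369012649234384, c(18,7) = 110228466184200.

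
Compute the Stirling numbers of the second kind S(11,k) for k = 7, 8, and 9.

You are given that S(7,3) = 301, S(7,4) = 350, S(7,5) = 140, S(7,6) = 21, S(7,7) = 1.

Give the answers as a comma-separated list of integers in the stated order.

63987, 11880, 1155

[8] T[8,4]:4*350+301=1701 · T[8,5]:5*140+350=1050 · T[8,6]:6*21+140=266 · T[8,7]:7*1+21=28 · T[8,8]:8*0+1=1
[9] T[9,5]:5*1050+1701=6951 · T[9,6]:6*266+1050=2646 · T[9,7]:7*28+266=462 · T[9,8]:8*1+28=36 · T[9,9]:9*0+1=1
[10] T[10,6]:6*2646+6951=22827 · T[10,7]:7*462+2646=5880 · T[10,8]:8*36+462=750 · T[10,9]:9*1+36=45
[11] T[11,7]:7*5880+22827=63987 · T[11,8]:8*750+5880=11880 · T[11,9]:9*45+750=1155
Read S(11,7) = 63987, S(11,8) = 11880, S(11,9) = 1155.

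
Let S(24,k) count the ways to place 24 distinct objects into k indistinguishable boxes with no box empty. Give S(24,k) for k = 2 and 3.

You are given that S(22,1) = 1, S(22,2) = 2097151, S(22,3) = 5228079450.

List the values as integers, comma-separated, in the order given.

i=23: T(23,1)=0+1·1=1 | T(23,2)=1+2·2097151=4194303 | T(23,3)=2097151+3·5228079450=15686335501
i=24: T(24,2)=1+2·4194303=8388607 | T(24,3)=4194303+3·15686335501=47063200806
Read S(24,2) = 8388607, S(24,3) = 47063200806.

8388607, 47063200806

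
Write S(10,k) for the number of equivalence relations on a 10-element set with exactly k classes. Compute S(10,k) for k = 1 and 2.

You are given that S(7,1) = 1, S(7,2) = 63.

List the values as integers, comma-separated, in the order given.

1, 511

[8] T[8,1]:1*1+0=1 · T[8,2]:2*63+1=127
[9] T[9,1]:1*1+0=1 · T[9,2]:2*127+1=255
[10] T[10,1]:1*1+0=1 · T[10,2]:2*255+1=511
Read S(10,1) = 1, S(10,2) = 511.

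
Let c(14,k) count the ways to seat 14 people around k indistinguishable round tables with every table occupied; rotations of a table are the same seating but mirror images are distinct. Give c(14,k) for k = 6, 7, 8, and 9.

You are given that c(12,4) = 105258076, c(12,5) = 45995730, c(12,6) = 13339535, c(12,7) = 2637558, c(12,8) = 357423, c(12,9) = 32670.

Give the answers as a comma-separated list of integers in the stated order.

3336118786, 790943153, 135036473, 16669653

r13: T_13,5=12×45995730+105258076=657206836; T_13,6=12×13339535+45995730=206070150; T_13,7=12×2637558+13339535=44990231; T_13,8=12×357423+2637558=6926634; T_13,9=12×32670+357423=749463
r14: T_14,6=13×206070150+657206836=3336118786; T_14,7=13×44990231+206070150=790943153; T_14,8=13×6926634+44990231=135036473; T_14,9=13×749463+6926634=16669653
Read c(14,6) = 3336118786, c(14,7) = 790943153, c(14,8) = 135036473, c(14,9) = 16669653.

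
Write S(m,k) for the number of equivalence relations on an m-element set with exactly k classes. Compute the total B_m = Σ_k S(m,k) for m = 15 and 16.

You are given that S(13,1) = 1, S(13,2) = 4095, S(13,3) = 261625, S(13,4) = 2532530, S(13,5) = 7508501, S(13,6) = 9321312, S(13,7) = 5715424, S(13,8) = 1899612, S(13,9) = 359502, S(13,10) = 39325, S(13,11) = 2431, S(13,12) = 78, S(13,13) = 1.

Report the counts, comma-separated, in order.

row 14: T[14][1]=1·1+0=1  T[14][2]=2·4095+1=8191  T[14][3]=3·261625+4095=788970  T[14][4]=4·2532530+261625=10391745  T[14][5]=5·7508501+2532530=40075035  T[14][6]=6·9321312+7508501=63436373  T[14][7]=7·5715424+9321312=49329280  T[14][8]=8·1899612+5715424=20912320  T[14][9]=9·359502+1899612=5135130  T[14][10]=10·39325+359502=752752  T[14][11]=11·2431+39325=66066  T[14][12]=12·78+2431=3367  T[14][13]=13·1+78=91  T[14][14]=14·0+1=1
row 15: T[15][1]=1·1+0=1  T[15][2]=2·8191+1=16383  T[15][3]=3·788970+8191=2375101  T[15][4]=4·10391745+788970=42355950  T[15][5]=5·40075035+10391745=210766920  T[15][6]=6·63436373+40075035=420693273  T[15][7]=7·49329280+63436373=408741333  T[15][8]=8·20912320+49329280=216627840  T[15][9]=9·5135130+20912320=67128490  T[15][10]=10·752752+5135130=12662650  T[15][11]=11·66066+752752=1479478  T[15][12]=12·3367+66066=106470  T[15][13]=13·91+3367=4550  T[15][14]=14·1+91=105  T[15][15]=15·0+1=1
row 16: T[16][1]=1·1+0=1  T[16][2]=2·16383+1=32767  T[16][3]=3·2375101+16383=7141686  T[16][4]=4·42355950+2375101=171798901  T[16][5]=5·210766920+42355950=1096190550  T[16][6]=6·420693273+210766920=2734926558  T[16][7]=7·408741333+420693273=3281882604  T[16][8]=8·216627840+408741333=2141764053  T[16][9]=9·67128490+216627840=820784250  T[16][10]=10·12662650+67128490=193754990  T[16][11]=11·1479478+12662650=28936908  T[16][12]=12·106470+1479478=2757118  T[16][13]=13·4550+106470=165620  T[16][14]=14·105+4550=6020  T[16][15]=15·1+105=120  T[16][16]=16·0+1=1
B_15 = ΣS(15,k) = 1+16383+2375101+42355950+210766920+420693273+408741333+216627840+67128490+12662650+1479478+106470+4550+105+1 = 1382958545
B_16 = ΣS(16,k) = 1+32767+7141686+171798901+1096190550+2734926558+3281882604+2141764053+820784250+193754990+28936908+2757118+165620+6020+120+1 = 10480142147

1382958545, 10480142147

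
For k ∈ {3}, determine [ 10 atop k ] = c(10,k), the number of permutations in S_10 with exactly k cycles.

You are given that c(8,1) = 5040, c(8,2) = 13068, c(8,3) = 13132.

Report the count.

@9  (9,2):13068·8+5040→109584, (9,3):13132·8+13068→118124
@10  (10,3):118124·9+109584→1172700
Read c(10,3) = 1172700.

1172700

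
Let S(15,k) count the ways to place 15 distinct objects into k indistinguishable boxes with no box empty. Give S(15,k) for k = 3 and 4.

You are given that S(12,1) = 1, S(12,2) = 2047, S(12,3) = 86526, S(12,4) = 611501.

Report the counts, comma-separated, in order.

row 13: T[13][1]=1·1+0=1  T[13][2]=2·2047+1=4095  T[13][3]=3·86526+2047=261625  T[13][4]=4·611501+86526=2532530
row 14: T[14][2]=2·4095+1=8191  T[14][3]=3·261625+4095=788970  T[14][4]=4·2532530+261625=10391745
row 15: T[15][3]=3·788970+8191=2375101  T[15][4]=4·10391745+788970=42355950
Read S(15,3) = 2375101, S(15,4) = 42355950.

2375101, 42355950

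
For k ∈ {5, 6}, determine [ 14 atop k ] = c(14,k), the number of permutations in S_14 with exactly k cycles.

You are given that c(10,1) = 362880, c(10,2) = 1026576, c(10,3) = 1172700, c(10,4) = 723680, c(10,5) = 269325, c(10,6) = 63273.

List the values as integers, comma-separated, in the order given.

r11: T_11,2=10×1026576+362880=10628640; T_11,3=10×1172700+1026576=12753576; T_11,4=10×723680+1172700=8409500; T_11,5=10×269325+723680=3416930; T_11,6=10×63273+269325=902055
r12: T_12,3=11×12753576+10628640=150917976; T_12,4=11×8409500+12753576=105258076; T_12,5=11×3416930+8409500=45995730; T_12,6=11×902055+3416930=13339535
r13: T_13,4=12×105258076+150917976=1414014888; T_13,5=12×45995730+105258076=657206836; T_13,6=12×13339535+45995730=206070150
r14: T_14,5=13×657206836+1414014888=9957703756; T_14,6=13×206070150+657206836=3336118786
Read c(14,5) = 9957703756, c(14,6) = 3336118786.

9957703756, 3336118786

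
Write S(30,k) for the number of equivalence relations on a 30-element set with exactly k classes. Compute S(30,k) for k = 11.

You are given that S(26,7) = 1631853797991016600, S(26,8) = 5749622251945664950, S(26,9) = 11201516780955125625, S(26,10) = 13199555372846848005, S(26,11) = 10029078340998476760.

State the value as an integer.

[27] T[27,8]:8*5749622251945664950+1631853797991016600=47628831813556336200 · T[27,9]:9*11201516780955125625+5749622251945664950=106563273280541795575 · T[27,10]:10*13199555372846848005+11201516780955125625=143197070509423605675 · T[27,11]:11*10029078340998476760+13199555372846848005=123519417123830092365
[28] T[28,9]:9*106563273280541795575+47628831813556336200=1006698291338432496375 · T[28,10]:10*143197070509423605675+106563273280541795575=1538533978374777852325 · T[28,11]:11*123519417123830092365+143197070509423605675=1501910658871554621690
[29] T[29,10]:10*1538533978374777852325+1006698291338432496375=16392038075086211019625 · T[29,11]:11*1501910658871554621690+1538533978374777852325=18059551225961878690915
[30] T[30,11]:11*18059551225961878690915+16392038075086211019625=215047101560666876619690
Read S(30,11) = 215047101560666876619690.

215047101560666876619690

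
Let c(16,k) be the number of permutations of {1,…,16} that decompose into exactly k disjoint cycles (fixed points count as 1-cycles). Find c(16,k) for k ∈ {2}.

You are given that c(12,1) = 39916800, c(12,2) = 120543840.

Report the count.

row 13: T[13][1]=12·39916800+0=479001600  T[13][2]=12·120543840+39916800=1486442880
row 14: T[14][1]=13·479001600+0=6227020800  T[14][2]=13·1486442880+479001600=19802759040
row 15: T[15][1]=14·6227020800+0=87178291200  T[15][2]=14·19802759040+6227020800=283465647360
row 16: T[16][2]=15·283465647360+87178291200=4339163001600
Read c(16,2) = 4339163001600.

4339163001600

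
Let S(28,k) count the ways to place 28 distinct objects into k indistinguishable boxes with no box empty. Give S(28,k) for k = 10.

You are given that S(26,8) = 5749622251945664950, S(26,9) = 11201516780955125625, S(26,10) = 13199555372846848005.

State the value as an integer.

1538533978374777852325

row 27: T[27][9]=9·11201516780955125625+5749622251945664950=106563273280541795575  T[27][10]=10·13199555372846848005+11201516780955125625=143197070509423605675
row 28: T[28][10]=10·143197070509423605675+106563273280541795575=1538533978374777852325
Read S(28,10) = 1538533978374777852325.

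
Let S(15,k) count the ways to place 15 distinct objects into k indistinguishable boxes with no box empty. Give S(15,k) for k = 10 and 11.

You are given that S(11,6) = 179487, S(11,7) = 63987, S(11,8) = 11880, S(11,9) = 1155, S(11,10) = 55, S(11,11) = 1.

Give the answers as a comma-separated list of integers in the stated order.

i=12: T(12,7)=179487+7·63987=627396 | T(12,8)=63987+8·11880=159027 | T(12,9)=11880+9·1155=22275 | T(12,10)=1155+10·55=1705 | T(12,11)=55+11·1=66
i=13: T(13,8)=627396+8·159027=1899612 | T(13,9)=159027+9·22275=359502 | T(13,10)=22275+10·1705=39325 | T(13,11)=1705+11·66=2431
i=14: T(14,9)=1899612+9·359502=5135130 | T(14,10)=359502+10·39325=752752 | T(14,11)=39325+11·2431=66066
i=15: T(15,10)=5135130+10·752752=12662650 | T(15,11)=752752+11·66066=1479478
Read S(15,10) = 12662650, S(15,11) = 1479478.

12662650, 1479478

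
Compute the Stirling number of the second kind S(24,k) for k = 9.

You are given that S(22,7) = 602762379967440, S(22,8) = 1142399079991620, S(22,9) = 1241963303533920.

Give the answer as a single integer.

[23] T[23,8]:8*1142399079991620+602762379967440=9741955019900400 · T[23,9]:9*1241963303533920+1142399079991620=12320068811796900
[24] T[24,9]:9*12320068811796900+9741955019900400=120622574326072500
Read S(24,9) = 120622574326072500.

120622574326072500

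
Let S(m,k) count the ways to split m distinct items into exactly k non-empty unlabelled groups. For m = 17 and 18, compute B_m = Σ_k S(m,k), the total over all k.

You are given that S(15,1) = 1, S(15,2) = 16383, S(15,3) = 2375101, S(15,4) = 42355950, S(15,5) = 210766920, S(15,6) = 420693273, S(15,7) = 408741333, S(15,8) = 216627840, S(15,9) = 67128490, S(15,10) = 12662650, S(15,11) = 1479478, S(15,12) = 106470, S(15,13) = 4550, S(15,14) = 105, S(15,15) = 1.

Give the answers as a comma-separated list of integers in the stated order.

i=16: T(16,1)=0+1·1=1 | T(16,2)=1+2·16383=32767 | T(16,3)=16383+3·2375101=7141686 | T(16,4)=2375101+4·42355950=171798901 | T(16,5)=42355950+5·210766920=1096190550 | T(16,6)=210766920+6·420693273=2734926558 | T(16,7)=420693273+7·408741333=3281882604 | T(16,8)=408741333+8·216627840=2141764053 | T(16,9)=216627840+9·67128490=820784250 | T(16,10)=67128490+10·12662650=193754990 | T(16,11)=12662650+11·1479478=28936908 | T(16,12)=1479478+12·106470=2757118 | T(16,13)=106470+13·4550=165620 | T(16,14)=4550+14·105=6020 | T(16,15)=105+15·1=120 | T(16,16)=1+16·0=1
i=17: T(17,1)=0+1·1=1 | T(17,2)=1+2·32767=65535 | T(17,3)=32767+3·7141686=21457825 | T(17,4)=7141686+4·171798901=694337290 | T(17,5)=171798901+5·1096190550=5652751651 | T(17,6)=1096190550+6·2734926558=17505749898 | T(17,7)=2734926558+7·3281882604=25708104786 | T(17,8)=3281882604+8·2141764053=20415995028 | T(17,9)=2141764053+9·820784250=9528822303 | T(17,10)=820784250+10·193754990=2758334150 | T(17,11)=193754990+11·28936908=512060978 | T(17,12)=28936908+12·2757118=62022324 | T(17,13)=2757118+13·165620=4910178 | T(17,14)=165620+14·6020=249900 | T(17,15)=6020+15·120=7820 | T(17,16)=120+16·1=136 | T(17,17)=1+17·0=1
i=18: T(18,1)=0+1·1=1 | T(18,2)=1+2·65535=131071 | T(18,3)=65535+3·21457825=64439010 | T(18,4)=21457825+4·694337290=2798806985 | T(18,5)=694337290+5·5652751651=28958095545 | T(18,6)=5652751651+6·17505749898=110687251039 | T(18,7)=17505749898+7·25708104786=197462483400 | T(18,8)=25708104786+8·20415995028=189036065010 | T(18,9)=20415995028+9·9528822303=106175395755 | T(18,10)=9528822303+10·2758334150=37112163803 | T(18,11)=2758334150+11·512060978=8391004908 | T(18,12)=512060978+12·62022324=1256328866 | T(18,13)=62022324+13·4910178=125854638 | T(18,14)=4910178+14·249900=8408778 | T(18,15)=249900+15·7820=367200 | T(18,16)=7820+16·136=9996 | T(18,17)=136+17·1=153 | T(18,18)=1+18·0=1
B_17 = ΣS(17,k) = 1+65535+21457825+694337290+5652751651+17505749898+25708104786+20415995028+9528822303+2758334150+512060978+62022324+4910178+249900+7820+136+1 = 82864869804
B_18 = ΣS(18,k) = 1+131071+64439010+2798806985+28958095545+110687251039+197462483400+189036065010+106175395755+37112163803+8391004908+1256328866+125854638+8408778+367200+9996+153+1 = 682076806159

82864869804, 682076806159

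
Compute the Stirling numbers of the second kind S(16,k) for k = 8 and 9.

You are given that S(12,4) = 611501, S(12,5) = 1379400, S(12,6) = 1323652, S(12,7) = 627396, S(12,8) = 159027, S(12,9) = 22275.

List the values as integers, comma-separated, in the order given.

2141764053, 820784250

i=13: T(13,5)=611501+5·1379400=7508501 | T(13,6)=1379400+6·1323652=9321312 | T(13,7)=1323652+7·627396=5715424 | T(13,8)=627396+8·159027=1899612 | T(13,9)=159027+9·22275=359502
i=14: T(14,6)=7508501+6·9321312=63436373 | T(14,7)=9321312+7·5715424=49329280 | T(14,8)=5715424+8·1899612=20912320 | T(14,9)=1899612+9·359502=5135130
i=15: T(15,7)=63436373+7·49329280=408741333 | T(15,8)=49329280+8·20912320=216627840 | T(15,9)=20912320+9·5135130=67128490
i=16: T(16,8)=408741333+8·216627840=2141764053 | T(16,9)=216627840+9·67128490=820784250
Read S(16,8) = 2141764053, S(16,9) = 820784250.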